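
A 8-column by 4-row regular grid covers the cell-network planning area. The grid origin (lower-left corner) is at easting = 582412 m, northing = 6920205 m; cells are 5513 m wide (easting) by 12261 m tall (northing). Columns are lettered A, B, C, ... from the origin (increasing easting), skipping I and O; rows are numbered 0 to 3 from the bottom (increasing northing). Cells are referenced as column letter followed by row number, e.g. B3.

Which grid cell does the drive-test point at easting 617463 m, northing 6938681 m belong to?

G1

Column index: ⌊(617463 − 582412) / 5513⌋ = ⌊6.358⌋ = 6 → column G
Row offset from origin: ⌊(6938681 − 6920205) / 12261⌋ = ⌊1.507⌋ = 1 → row 1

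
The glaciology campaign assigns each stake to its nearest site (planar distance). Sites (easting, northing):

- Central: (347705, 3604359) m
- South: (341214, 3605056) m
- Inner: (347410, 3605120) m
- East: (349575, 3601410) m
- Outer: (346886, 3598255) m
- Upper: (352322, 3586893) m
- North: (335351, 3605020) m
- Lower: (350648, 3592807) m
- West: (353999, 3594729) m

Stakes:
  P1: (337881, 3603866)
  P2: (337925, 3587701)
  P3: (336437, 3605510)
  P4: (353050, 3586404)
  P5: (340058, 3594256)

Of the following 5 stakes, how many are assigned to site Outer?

1

P1 → North
P2 → Lower
P3 → North
P4 → Upper
P5 → Outer
1 of the 5 goes to Outer.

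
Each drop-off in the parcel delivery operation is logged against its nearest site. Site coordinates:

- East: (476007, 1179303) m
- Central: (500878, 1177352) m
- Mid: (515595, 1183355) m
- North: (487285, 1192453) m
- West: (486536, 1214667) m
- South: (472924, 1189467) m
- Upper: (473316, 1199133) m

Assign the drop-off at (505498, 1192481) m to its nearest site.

Squared distances to each site:
East: 1043378765.000; Central: 250231041.000; Mid: 185233285.000; North: 331714153.000; West: 851776040.000; South: 1070149672.000; Upper: 1079930228.000.
Minimum at Mid.

Mid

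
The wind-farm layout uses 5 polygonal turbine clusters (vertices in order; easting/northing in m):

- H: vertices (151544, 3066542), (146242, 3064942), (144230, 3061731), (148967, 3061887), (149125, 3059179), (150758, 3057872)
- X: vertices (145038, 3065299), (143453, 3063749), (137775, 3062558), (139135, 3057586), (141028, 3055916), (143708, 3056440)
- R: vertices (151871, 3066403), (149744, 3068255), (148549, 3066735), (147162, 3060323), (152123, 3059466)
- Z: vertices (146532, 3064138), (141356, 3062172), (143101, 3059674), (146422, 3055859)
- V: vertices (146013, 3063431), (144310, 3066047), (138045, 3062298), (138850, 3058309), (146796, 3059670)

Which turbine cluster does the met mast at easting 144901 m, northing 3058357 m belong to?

Z

Cast a ray rightward from (144901, 3058357). For each polygon, the edges (by vertex number in listed order) whose endpoints lie on opposite sides of northing = 3058357, where each meets that height, and whether that is right or left of the point:
H: 5–6 at easting≈150152.0 (right), 6–1 at easting≈150802.0 (right) → 2 crossings.
X: 3–4 at easting≈138924.1 (left), 6–1 at easting≈143995.8 (left) → 0 crossings.
R: no edge straddles that height → 0 crossings.
Z: 3–4 at easting≈144247.5 (left), 4–1 at easting≈146455.2 (right) → 1 crossing.
V: 3–4 at easting≈138840.3 (left), 4–5 at easting≈139130.2 (left) → 0 crossings.
Only Z has an odd count, so the point is inside Z.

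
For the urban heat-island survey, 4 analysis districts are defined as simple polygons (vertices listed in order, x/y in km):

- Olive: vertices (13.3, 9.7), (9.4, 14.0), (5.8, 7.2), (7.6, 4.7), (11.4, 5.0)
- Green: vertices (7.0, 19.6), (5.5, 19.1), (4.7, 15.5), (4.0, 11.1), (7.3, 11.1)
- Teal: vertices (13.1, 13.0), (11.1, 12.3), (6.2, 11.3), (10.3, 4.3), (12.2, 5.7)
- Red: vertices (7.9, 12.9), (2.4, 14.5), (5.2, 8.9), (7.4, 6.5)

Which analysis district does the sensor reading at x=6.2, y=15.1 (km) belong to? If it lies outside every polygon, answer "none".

Cast a ray rightward from (6.2, 15.1). For each polygon, the edges (by vertex number in listed order) whose endpoints lie on opposite sides of y = 15.1, where each meets that height, and whether that is right or left of the point:
Olive: no edge straddles that height → 0 crossings.
Green: 3–4 at x≈4.64 (left), 5–1 at x≈7.16 (right) → 1 crossing.
Teal: no edge straddles that height → 0 crossings.
Red: no edge straddles that height → 0 crossings.
Only Green has an odd count, so the point is inside Green.

Green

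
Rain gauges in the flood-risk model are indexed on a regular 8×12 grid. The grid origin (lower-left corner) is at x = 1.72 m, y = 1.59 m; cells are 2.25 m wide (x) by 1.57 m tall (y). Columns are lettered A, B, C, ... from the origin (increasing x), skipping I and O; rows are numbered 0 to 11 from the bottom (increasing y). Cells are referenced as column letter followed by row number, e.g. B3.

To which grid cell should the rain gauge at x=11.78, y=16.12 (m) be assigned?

Column index: ⌊(11.78 − 1.72) / 2.25⌋ = ⌊4.471⌋ = 4 → column E
Row offset from origin: ⌊(16.12 − 1.59) / 1.57⌋ = ⌊9.255⌋ = 9 → row 9

E9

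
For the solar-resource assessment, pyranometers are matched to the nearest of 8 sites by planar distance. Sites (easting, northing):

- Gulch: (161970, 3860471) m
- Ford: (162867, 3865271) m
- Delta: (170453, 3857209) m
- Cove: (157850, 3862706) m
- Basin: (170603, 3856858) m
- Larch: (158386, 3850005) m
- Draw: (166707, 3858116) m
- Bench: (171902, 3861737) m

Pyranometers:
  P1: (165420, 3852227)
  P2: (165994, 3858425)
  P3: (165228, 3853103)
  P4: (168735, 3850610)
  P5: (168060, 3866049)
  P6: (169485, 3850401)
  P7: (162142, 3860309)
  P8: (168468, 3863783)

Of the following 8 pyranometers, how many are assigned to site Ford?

1

P1 → Draw
P2 → Draw
P3 → Draw
P4 → Basin
P5 → Ford
P6 → Basin
P7 → Gulch
P8 → Bench
1 of the 8 goes to Ford.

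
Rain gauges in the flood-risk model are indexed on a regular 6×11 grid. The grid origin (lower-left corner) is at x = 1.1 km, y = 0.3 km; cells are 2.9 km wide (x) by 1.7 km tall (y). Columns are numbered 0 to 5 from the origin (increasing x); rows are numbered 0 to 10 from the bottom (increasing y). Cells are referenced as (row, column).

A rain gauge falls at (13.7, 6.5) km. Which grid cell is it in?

(3, 4)

Column index: ⌊(13.7 − 1.1) / 2.9⌋ = ⌊4.345⌋ = 4
Row offset from origin: ⌊(6.5 − 0.3) / 1.7⌋ = ⌊3.647⌋ = 3 → row 3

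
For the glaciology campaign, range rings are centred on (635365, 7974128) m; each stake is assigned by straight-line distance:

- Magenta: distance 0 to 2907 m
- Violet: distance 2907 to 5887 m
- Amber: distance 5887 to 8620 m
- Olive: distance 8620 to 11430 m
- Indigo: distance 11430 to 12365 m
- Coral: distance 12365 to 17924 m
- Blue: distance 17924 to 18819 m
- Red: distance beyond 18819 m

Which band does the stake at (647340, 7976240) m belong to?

Indigo

Distance = √((647340−635365)² + (7976240−7974128)²) = √(143400625.000 + 4460544.000) = 12159.818 m.
11430 ≤ 12159.818 < 12365 → Indigo.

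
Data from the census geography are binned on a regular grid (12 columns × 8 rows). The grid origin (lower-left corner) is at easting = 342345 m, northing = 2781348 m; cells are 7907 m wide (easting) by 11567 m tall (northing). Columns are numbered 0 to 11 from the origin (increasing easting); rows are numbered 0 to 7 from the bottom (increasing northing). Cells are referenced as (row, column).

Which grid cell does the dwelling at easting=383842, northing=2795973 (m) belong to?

Column index: ⌊(383842 − 342345) / 7907⌋ = ⌊5.248⌋ = 5
Row offset from origin: ⌊(2795973 − 2781348) / 11567⌋ = ⌊1.264⌋ = 1 → row 1

(1, 5)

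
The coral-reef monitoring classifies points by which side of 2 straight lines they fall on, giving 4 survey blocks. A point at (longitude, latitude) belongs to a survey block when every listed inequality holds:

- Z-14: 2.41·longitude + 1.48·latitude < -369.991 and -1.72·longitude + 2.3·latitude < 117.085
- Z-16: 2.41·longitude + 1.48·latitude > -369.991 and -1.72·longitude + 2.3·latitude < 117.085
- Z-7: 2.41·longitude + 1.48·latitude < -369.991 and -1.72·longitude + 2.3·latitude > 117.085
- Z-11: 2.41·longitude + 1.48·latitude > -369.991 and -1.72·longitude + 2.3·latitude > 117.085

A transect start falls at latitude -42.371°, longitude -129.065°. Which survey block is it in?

2.41·-129.065 + 1.48·-42.371 = -373.756, which is < -369.991
-1.72·-129.065 + 2.3·-42.371 = 124.538, which is > 117.085
This sign pattern matches Z-7.

Z-7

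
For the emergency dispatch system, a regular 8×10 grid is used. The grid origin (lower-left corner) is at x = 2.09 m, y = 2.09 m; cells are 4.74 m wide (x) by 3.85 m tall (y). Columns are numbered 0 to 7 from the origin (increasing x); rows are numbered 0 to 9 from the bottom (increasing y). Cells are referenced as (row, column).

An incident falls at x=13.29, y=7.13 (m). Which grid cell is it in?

Column index: ⌊(13.29 − 2.09) / 4.74⌋ = ⌊2.363⌋ = 2
Row offset from origin: ⌊(7.13 − 2.09) / 3.85⌋ = ⌊1.309⌋ = 1 → row 1

(1, 2)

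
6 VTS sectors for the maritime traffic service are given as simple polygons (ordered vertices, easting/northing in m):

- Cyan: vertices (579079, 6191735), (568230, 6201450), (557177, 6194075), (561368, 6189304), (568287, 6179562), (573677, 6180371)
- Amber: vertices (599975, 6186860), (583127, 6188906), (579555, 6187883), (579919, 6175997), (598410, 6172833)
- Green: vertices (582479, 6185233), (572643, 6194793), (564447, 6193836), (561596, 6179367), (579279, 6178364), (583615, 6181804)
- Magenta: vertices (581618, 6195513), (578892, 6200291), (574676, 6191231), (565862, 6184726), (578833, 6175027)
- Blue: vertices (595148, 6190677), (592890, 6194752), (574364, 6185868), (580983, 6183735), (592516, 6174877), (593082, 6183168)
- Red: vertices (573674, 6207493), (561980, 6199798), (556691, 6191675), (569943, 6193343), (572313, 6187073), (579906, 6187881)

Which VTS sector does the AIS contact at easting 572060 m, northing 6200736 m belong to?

Red

Cast a ray rightward from (572060, 6200736). For each polygon, the edges (by vertex number in listed order) whose endpoints lie on opposite sides of northing = 6200736, where each meets that height, and whether that is right or left of the point:
Cyan: 1–2 at easting≈569027.3 (left), 2–3 at easting≈567159.9 (left) → 0 crossings.
Amber: no edge straddles that height → 0 crossings.
Green: no edge straddles that height → 0 crossings.
Magenta: no edge straddles that height → 0 crossings.
Blue: no edge straddles that height → 0 crossings.
Red: 1–2 at easting≈563405.5 (left), 6–1 at easting≈575821.1 (right) → 1 crossing.
Only Red has an odd count, so the point is inside Red.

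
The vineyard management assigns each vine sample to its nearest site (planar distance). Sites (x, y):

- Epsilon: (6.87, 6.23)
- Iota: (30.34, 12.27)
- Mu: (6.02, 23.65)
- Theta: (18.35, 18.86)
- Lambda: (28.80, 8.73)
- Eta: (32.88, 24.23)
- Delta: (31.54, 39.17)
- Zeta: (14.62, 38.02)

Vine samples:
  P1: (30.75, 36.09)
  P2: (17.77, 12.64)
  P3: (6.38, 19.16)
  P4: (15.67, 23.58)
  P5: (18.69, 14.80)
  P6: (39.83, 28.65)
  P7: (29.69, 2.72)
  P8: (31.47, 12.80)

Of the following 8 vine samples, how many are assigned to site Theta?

3

P1 → Delta
P2 → Theta
P3 → Mu
P4 → Theta
P5 → Theta
P6 → Eta
P7 → Lambda
P8 → Iota
3 of the 8 go to Theta.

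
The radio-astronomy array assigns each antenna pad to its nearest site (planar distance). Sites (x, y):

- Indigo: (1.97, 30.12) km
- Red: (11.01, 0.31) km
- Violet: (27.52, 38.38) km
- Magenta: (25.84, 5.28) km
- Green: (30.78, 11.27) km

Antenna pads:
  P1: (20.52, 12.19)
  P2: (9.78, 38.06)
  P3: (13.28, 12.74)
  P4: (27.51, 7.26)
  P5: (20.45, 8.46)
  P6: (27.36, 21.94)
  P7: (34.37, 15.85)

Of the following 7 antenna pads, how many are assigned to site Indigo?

1

P1 → Magenta
P2 → Indigo
P3 → Red
P4 → Magenta
P5 → Magenta
P6 → Green
P7 → Green
1 of the 7 goes to Indigo.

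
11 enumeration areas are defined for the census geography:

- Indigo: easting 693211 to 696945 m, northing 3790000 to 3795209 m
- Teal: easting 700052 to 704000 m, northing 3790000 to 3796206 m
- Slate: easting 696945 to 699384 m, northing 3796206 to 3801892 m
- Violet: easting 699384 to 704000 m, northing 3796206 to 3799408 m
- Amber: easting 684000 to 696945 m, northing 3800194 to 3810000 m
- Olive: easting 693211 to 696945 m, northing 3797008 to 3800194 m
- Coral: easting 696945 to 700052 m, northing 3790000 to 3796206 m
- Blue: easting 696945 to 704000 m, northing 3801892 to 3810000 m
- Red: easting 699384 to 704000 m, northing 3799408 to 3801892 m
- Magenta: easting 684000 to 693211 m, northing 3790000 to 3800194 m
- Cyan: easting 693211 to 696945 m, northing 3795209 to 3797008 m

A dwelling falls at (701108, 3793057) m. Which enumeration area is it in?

Teal

The point has easting = 701108 and northing = 3793057.
Only Teal satisfies 700052 ≤ easting ≤ 704000 and 3790000 ≤ northing ≤ 3796206.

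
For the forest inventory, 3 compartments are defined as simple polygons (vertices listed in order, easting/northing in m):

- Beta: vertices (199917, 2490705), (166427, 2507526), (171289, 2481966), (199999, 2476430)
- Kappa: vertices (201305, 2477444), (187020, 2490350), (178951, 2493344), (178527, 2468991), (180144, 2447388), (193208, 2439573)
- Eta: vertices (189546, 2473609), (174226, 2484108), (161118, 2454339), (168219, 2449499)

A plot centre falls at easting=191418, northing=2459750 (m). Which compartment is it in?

Kappa

Cast a ray rightward from (191418, 2459750). For each polygon, the edges (by vertex number in listed order) whose endpoints lie on opposite sides of northing = 2459750, where each meets that height, and whether that is right or left of the point:
Beta: no edge straddles that height → 0 crossings.
Kappa: 4–5 at easting≈179218.7 (left), 6–1 at easting≈197521.9 (right) → 1 crossing.
Eta: 2–3 at easting≈163500.6 (left), 4–1 at easting≈177286.7 (left) → 0 crossings.
Only Kappa has an odd count, so the point is inside Kappa.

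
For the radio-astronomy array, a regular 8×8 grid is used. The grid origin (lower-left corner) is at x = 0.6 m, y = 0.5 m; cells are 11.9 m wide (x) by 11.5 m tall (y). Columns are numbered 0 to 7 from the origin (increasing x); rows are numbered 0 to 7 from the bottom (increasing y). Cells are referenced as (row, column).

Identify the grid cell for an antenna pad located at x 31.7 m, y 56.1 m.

Column index: ⌊(31.7 − 0.6) / 11.9⌋ = ⌊2.613⌋ = 2
Row offset from origin: ⌊(56.1 − 0.5) / 11.5⌋ = ⌊4.835⌋ = 4 → row 4

(4, 2)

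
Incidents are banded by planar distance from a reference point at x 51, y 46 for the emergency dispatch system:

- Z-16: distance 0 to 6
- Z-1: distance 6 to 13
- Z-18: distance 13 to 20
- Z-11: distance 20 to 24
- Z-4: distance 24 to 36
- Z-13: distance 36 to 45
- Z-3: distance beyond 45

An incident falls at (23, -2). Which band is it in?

Z-3

Distance = √((23−51)² + (-2−46)²) = √(784.000 + 2304.000) = 55.570.
45 ≤ 55.570 < ∞ → Z-3.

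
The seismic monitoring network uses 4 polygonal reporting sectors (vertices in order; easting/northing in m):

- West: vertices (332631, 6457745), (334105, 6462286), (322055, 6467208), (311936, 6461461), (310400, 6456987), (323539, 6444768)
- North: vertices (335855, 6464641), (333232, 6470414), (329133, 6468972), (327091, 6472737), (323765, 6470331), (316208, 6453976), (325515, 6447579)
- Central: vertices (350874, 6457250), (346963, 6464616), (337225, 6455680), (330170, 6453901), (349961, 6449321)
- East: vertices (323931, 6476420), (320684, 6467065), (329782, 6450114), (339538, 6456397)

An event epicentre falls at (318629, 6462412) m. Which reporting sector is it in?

Cast a ray rightward from (318629, 6462412). For each polygon, the edges (by vertex number in listed order) whose endpoints lie on opposite sides of northing = 6462412, where each meets that height, and whether that is right or left of the point:
West: 2–3 at easting≈333796.5 (right), 3–4 at easting≈313610.5 (left) → 1 crossing.
North: 5–6 at easting≈320105.9 (right), 7–1 at easting≈334504.2 (right) → 2 crossings.
Central: 1–2 at easting≈348133.2 (right), 2–3 at easting≈344561.2 (right) → 2 crossings.
East: 2–3 at easting≈323181.4 (right), 4–1 at easting≈334849.6 (right) → 2 crossings.
Only West has an odd count, so the point is inside West.

West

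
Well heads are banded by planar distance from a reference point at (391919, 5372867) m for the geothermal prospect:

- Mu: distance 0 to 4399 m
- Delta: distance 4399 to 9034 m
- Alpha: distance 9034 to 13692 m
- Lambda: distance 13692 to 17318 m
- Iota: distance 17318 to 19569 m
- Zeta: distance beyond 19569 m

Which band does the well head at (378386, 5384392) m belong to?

Iota

Distance = √((378386−391919)² + (5384392−5372867)²) = √(183142089.000 + 132825625.000) = 17775.481 m.
17318 ≤ 17775.481 < 19569 → Iota.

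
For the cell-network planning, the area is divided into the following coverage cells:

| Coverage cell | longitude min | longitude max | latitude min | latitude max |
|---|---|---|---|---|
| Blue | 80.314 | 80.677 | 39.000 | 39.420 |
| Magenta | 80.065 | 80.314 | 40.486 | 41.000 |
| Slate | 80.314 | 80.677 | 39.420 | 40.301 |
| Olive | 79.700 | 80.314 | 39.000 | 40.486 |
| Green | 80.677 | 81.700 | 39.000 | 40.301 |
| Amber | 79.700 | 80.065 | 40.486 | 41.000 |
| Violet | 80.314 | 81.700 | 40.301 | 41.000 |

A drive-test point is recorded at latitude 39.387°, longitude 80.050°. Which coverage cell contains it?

The point has longitude = 80.050 and latitude = 39.387.
Only Olive satisfies 79.700 ≤ longitude ≤ 80.314 and 39.000 ≤ latitude ≤ 40.486.

Olive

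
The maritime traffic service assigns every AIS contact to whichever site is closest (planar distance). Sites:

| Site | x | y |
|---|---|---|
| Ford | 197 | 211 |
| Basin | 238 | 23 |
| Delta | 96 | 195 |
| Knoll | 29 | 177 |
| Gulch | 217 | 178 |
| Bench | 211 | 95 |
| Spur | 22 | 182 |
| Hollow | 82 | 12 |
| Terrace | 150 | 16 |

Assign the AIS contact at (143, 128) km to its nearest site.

Bench

Squared distances to each site:
Ford: 9805.000; Basin: 20050.000; Delta: 6698.000; Knoll: 15397.000; Gulch: 7976.000; Bench: 5713.000; Spur: 17557.000; Hollow: 17177.000; Terrace: 12593.000.
Minimum at Bench.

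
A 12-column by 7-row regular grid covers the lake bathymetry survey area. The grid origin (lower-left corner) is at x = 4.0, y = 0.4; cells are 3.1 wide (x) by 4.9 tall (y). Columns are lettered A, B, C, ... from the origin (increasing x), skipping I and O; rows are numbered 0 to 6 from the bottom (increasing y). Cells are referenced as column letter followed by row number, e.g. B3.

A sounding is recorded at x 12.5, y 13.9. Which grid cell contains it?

C2

Column index: ⌊(12.5 − 4.0) / 3.1⌋ = ⌊2.742⌋ = 2 → column C
Row offset from origin: ⌊(13.9 − 0.4) / 4.9⌋ = ⌊2.755⌋ = 2 → row 2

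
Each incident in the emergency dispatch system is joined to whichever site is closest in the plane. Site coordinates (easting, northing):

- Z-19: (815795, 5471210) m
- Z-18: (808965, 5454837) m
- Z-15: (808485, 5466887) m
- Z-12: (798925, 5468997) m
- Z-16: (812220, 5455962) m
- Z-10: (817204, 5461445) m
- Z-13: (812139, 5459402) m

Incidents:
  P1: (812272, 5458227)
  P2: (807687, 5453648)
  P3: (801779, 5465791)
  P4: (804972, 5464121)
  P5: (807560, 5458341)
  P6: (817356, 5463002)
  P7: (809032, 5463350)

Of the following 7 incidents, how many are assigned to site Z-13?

P1 → Z-13
P2 → Z-18
P3 → Z-12
P4 → Z-15
P5 → Z-18
P6 → Z-10
P7 → Z-15
1 of the 7 goes to Z-13.

1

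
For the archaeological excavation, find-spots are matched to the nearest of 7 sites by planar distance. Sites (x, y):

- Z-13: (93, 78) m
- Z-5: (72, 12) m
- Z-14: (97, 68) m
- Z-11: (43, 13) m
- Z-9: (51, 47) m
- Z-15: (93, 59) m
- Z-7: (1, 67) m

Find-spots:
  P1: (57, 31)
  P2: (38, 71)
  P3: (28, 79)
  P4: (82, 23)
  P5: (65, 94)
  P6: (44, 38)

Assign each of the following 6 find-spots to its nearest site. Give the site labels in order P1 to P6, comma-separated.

Z-9, Z-9, Z-7, Z-5, Z-13, Z-9

P1 → Z-9 (d²=292.00)
P2 → Z-9 (d²=745.00)
P3 → Z-7 (d²=873.00)
P4 → Z-5 (d²=221.00)
P5 → Z-13 (d²=1040.00)
P6 → Z-9 (d²=130.00)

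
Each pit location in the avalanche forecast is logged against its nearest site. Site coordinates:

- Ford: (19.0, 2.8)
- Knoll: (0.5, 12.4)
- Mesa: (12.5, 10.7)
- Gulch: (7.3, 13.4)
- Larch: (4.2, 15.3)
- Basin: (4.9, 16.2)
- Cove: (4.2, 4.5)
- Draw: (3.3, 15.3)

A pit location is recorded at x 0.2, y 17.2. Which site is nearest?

Squared distances to each site:
Ford: 560.800; Knoll: 23.130; Mesa: 193.540; Gulch: 64.850; Larch: 19.610; Basin: 23.090; Cove: 177.290; Draw: 13.220.
Minimum at Draw.

Draw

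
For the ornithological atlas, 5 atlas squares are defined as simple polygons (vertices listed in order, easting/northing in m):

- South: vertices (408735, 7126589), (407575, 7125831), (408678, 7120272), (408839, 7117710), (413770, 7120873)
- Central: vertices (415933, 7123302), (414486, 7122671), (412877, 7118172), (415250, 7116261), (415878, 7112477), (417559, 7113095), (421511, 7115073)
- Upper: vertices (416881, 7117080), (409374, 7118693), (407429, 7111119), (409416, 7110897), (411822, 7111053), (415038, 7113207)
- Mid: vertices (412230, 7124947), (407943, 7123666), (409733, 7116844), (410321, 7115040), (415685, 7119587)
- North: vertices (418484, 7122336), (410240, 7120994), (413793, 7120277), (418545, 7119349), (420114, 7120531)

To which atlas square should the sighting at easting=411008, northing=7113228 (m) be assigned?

Upper

Cast a ray rightward from (411008, 7113228). For each polygon, the edges (by vertex number in listed order) whose endpoints lie on opposite sides of northing = 7113228, where each meets that height, and whether that is right or left of the point:
South: no edge straddles that height → 0 crossings.
Central: 4–5 at easting≈415753.4 (right), 6–7 at easting≈417824.7 (right) → 2 crossings.
Upper: 2–3 at easting≈407970.6 (left), 6–1 at easting≈415048.0 (right) → 1 crossing.
Mid: no edge straddles that height → 0 crossings.
North: no edge straddles that height → 0 crossings.
Only Upper has an odd count, so the point is inside Upper.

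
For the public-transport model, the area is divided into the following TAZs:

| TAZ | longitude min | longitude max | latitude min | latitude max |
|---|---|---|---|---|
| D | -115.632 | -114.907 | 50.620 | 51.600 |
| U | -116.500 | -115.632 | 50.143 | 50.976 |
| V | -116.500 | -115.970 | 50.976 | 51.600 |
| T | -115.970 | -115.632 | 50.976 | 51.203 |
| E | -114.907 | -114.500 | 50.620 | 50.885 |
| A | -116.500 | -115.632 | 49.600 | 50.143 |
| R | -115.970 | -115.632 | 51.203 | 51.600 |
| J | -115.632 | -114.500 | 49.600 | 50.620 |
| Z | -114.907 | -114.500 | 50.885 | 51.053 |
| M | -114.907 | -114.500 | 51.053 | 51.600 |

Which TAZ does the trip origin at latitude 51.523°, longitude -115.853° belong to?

The point has longitude = -115.853 and latitude = 51.523.
Only R satisfies -115.970 ≤ longitude ≤ -115.632 and 51.203 ≤ latitude ≤ 51.600.

R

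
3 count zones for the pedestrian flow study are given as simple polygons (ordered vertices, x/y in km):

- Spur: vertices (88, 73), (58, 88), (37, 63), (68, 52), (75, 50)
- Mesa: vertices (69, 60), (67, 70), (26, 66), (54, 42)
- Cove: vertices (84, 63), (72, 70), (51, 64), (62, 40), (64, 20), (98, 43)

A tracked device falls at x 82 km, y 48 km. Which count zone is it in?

Cove

Cast a ray rightward from (82, 48). For each polygon, the edges (by vertex number in listed order) whose endpoints lie on opposite sides of y = 48, where each meets that height, and whether that is right or left of the point:
Spur: no edge straddles that height → 0 crossings.
Mesa: 3–4 at x≈47.0 (left), 4–1 at x≈59.0 (left) → 0 crossings.
Cove: 3–4 at x≈58.3 (left), 6–1 at x≈94.5 (right) → 1 crossing.
Only Cove has an odd count, so the point is inside Cove.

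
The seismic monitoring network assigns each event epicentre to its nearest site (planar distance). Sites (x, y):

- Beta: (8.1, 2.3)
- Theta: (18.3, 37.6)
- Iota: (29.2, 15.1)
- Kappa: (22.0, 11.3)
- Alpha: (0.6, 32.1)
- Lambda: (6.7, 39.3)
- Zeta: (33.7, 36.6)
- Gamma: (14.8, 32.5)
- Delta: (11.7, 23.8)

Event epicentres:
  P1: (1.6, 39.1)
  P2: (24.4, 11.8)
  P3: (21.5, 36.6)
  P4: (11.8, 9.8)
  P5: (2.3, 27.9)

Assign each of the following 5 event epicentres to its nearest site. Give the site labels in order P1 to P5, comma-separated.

Lambda, Kappa, Theta, Beta, Alpha

P1 → Lambda (d²=26.05)
P2 → Kappa (d²=6.01)
P3 → Theta (d²=11.24)
P4 → Beta (d²=69.94)
P5 → Alpha (d²=20.53)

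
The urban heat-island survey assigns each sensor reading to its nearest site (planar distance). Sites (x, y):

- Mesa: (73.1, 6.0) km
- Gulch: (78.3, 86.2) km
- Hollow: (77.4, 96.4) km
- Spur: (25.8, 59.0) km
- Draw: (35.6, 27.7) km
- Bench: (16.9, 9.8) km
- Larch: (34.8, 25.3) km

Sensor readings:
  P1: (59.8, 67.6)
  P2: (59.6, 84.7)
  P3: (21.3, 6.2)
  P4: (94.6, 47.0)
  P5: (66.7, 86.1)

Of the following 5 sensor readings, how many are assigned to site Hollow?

0

P1 → Gulch
P2 → Gulch
P3 → Bench
P4 → Gulch
P5 → Gulch
0 of the 5 go to Hollow.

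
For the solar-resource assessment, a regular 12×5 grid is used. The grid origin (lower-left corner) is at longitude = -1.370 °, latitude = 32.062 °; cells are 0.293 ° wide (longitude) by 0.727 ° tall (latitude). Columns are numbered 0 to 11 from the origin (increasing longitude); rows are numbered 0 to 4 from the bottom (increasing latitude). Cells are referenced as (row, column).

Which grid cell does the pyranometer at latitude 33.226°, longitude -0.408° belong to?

Column index: ⌊(-0.408 − -1.370) / 0.293⌋ = ⌊3.283⌋ = 3
Row offset from origin: ⌊(33.226 − 32.062) / 0.727⌋ = ⌊1.601⌋ = 1 → row 1

(1, 3)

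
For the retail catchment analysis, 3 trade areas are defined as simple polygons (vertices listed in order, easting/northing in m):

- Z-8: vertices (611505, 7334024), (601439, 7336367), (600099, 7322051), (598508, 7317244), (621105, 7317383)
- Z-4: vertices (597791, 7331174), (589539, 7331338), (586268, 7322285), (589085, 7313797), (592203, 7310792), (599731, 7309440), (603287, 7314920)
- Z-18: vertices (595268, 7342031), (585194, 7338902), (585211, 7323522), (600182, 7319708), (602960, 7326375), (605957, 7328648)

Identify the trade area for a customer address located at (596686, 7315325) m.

Z-4

Cast a ray rightward from (596686, 7315325). For each polygon, the edges (by vertex number in listed order) whose endpoints lie on opposite sides of northing = 7315325, where each meets that height, and whether that is right or left of the point:
Z-8: no edge straddles that height → 0 crossings.
Z-4: 3–4 at easting≈588577.9 (left), 7–1 at easting≈603150.1 (right) → 1 crossing.
Z-18: no edge straddles that height → 0 crossings.
Only Z-4 has an odd count, so the point is inside Z-4.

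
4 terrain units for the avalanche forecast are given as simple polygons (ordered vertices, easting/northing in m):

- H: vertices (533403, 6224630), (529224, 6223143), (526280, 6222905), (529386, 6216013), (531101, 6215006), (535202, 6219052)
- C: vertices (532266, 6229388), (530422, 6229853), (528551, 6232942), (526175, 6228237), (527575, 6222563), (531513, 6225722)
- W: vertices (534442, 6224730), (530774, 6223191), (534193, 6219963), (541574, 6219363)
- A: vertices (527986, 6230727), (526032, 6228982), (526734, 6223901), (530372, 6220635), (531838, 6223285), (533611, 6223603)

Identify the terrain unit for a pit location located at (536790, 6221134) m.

Cast a ray rightward from (536790, 6221134). For each polygon, the edges (by vertex number in listed order) whose endpoints lie on opposite sides of northing = 6221134, where each meets that height, and whether that is right or left of the point:
H: 3–4 at easting≈527078.1 (left), 6–1 at easting≈534530.5 (left) → 0 crossings.
C: no edge straddles that height → 0 crossings.
W: 2–3 at easting≈532952.7 (left), 4–1 at easting≈539220.6 (right) → 1 crossing.
A: 3–4 at easting≈529816.2 (left), 4–5 at easting≈530648.1 (left) → 0 crossings.
Only W has an odd count, so the point is inside W.

W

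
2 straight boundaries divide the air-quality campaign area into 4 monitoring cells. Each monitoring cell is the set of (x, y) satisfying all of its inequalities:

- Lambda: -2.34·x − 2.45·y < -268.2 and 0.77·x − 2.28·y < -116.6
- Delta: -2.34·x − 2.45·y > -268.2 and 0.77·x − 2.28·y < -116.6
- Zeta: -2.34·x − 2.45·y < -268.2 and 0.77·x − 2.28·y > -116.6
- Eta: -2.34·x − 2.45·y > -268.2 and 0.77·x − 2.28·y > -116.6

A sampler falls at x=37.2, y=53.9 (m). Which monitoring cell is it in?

Eta

-2.34·37.2 − 2.45·53.9 = -219.103, which is > -268.2
0.77·37.2 − 2.28·53.9 = -94.248, which is > -116.6
This sign pattern matches Eta.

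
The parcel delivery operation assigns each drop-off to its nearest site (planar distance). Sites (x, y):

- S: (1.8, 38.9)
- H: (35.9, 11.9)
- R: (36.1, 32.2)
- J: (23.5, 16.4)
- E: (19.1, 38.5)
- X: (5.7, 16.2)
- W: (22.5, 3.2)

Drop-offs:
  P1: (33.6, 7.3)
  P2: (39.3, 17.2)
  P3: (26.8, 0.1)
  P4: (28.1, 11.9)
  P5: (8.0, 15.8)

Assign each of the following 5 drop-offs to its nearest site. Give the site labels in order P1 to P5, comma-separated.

P1 → H (d²=26.45)
P2 → H (d²=39.65)
P3 → W (d²=28.10)
P4 → J (d²=41.41)
P5 → X (d²=5.45)

H, H, W, J, X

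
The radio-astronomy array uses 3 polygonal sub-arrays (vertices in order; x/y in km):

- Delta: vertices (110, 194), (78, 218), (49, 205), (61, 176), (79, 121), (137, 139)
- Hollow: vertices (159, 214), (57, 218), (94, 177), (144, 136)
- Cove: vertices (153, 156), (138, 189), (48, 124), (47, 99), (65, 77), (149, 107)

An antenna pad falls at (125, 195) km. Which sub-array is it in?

Hollow

Cast a ray rightward from (125, 195). For each polygon, the edges (by vertex number in listed order) whose endpoints lie on opposite sides of y = 195, where each meets that height, and whether that is right or left of the point:
Delta: 1–2 at x≈108.7 (left), 3–4 at x≈53.1 (left) → 0 crossings.
Hollow: 2–3 at x≈77.8 (left), 4–1 at x≈155.3 (right) → 1 crossing.
Cove: no edge straddles that height → 0 crossings.
Only Hollow has an odd count, so the point is inside Hollow.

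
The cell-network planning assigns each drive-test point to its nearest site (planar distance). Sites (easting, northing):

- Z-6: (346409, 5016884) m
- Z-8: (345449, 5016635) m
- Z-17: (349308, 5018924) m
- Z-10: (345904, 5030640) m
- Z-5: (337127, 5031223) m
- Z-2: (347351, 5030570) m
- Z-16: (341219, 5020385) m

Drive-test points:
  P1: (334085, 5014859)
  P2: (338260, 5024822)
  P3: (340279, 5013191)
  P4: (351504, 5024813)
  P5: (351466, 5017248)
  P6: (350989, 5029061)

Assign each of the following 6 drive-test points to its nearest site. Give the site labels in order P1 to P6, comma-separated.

P1 → Z-16 (d²=81430632.00)
P2 → Z-16 (d²=28442650.00)
P3 → Z-8 (d²=38590036.00)
P4 → Z-17 (d²=39502737.00)
P5 → Z-17 (d²=7465940.00)
P6 → Z-2 (d²=15512125.00)

Z-16, Z-16, Z-8, Z-17, Z-17, Z-2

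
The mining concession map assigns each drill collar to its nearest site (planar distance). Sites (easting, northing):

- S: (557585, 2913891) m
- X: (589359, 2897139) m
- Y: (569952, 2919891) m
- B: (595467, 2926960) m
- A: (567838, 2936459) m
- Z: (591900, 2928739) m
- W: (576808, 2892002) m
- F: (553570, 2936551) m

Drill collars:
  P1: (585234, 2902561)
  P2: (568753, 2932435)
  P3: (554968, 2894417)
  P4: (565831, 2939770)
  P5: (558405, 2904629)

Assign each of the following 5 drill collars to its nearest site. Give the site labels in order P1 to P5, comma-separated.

X, A, S, A, S

P1 → X (d²=46413709.00)
P2 → A (d²=17029801.00)
P3 → S (d²=386085365.00)
P4 → A (d²=14990770.00)
P5 → S (d²=86457044.00)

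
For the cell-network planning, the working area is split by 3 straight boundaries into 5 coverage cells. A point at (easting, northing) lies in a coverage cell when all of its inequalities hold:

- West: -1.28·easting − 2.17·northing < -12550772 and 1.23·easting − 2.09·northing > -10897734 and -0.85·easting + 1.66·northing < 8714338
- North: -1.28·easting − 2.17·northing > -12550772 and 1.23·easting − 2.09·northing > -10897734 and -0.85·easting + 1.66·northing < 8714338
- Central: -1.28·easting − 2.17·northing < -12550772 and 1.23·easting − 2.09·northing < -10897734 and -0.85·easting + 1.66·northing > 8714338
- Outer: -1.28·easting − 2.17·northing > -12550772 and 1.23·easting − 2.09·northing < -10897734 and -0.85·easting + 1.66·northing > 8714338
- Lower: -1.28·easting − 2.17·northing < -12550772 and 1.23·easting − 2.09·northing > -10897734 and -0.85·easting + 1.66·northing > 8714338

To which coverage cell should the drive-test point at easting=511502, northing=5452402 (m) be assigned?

North

-1.28·511502 − 2.17·5452402 = -12486434.900, which is > -12550772
1.23·511502 − 2.09·5452402 = -10766372.720, which is > -10897734
-0.85·511502 + 1.66·5452402 = 8616210.620, which is < 8714338
This sign pattern matches North.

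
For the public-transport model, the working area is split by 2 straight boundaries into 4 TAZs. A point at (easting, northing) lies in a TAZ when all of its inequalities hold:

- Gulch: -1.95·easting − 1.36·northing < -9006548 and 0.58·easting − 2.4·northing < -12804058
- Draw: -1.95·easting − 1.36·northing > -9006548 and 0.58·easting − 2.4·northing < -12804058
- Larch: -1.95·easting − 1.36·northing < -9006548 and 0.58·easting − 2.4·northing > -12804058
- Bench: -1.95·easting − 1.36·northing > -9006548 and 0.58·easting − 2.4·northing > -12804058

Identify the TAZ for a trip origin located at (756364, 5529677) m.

Draw

-1.95·756364 − 1.36·5529677 = -8995270.520, which is > -9006548
0.58·756364 − 2.4·5529677 = -12832533.680, which is < -12804058
This sign pattern matches Draw.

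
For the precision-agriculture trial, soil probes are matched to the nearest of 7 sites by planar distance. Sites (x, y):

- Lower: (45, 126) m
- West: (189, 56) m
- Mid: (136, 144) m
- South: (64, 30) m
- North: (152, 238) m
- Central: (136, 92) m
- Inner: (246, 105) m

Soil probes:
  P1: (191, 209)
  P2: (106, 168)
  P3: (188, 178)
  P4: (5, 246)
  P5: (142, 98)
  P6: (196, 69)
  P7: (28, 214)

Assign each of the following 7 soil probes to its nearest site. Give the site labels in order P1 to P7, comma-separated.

P1 → North (d²=2362.00)
P2 → Mid (d²=1476.00)
P3 → Mid (d²=3860.00)
P4 → Lower (d²=16000.00)
P5 → Central (d²=72.00)
P6 → West (d²=218.00)
P7 → Lower (d²=8033.00)

North, Mid, Mid, Lower, Central, West, Lower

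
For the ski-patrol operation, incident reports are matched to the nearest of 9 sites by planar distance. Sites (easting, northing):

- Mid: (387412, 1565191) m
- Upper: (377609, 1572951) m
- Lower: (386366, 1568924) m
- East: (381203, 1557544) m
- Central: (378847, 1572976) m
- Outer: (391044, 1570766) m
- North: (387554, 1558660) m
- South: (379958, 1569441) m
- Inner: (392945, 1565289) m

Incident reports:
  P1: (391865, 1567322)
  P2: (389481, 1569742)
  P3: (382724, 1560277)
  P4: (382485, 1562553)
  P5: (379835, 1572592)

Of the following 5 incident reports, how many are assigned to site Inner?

1

P1 → Inner
P2 → Outer
P3 → East
P4 → East
P5 → Central
1 of the 5 goes to Inner.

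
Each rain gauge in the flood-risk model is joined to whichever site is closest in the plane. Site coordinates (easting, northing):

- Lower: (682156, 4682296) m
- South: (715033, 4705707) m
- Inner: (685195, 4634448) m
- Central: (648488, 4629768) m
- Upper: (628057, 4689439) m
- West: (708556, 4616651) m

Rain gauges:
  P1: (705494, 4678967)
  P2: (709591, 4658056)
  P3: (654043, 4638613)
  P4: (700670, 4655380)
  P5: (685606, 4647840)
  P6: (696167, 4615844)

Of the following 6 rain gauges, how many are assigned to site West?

P1 → Lower
P2 → Inner
P3 → Central
P4 → Inner
P5 → Inner
P6 → West
1 of the 6 goes to West.

1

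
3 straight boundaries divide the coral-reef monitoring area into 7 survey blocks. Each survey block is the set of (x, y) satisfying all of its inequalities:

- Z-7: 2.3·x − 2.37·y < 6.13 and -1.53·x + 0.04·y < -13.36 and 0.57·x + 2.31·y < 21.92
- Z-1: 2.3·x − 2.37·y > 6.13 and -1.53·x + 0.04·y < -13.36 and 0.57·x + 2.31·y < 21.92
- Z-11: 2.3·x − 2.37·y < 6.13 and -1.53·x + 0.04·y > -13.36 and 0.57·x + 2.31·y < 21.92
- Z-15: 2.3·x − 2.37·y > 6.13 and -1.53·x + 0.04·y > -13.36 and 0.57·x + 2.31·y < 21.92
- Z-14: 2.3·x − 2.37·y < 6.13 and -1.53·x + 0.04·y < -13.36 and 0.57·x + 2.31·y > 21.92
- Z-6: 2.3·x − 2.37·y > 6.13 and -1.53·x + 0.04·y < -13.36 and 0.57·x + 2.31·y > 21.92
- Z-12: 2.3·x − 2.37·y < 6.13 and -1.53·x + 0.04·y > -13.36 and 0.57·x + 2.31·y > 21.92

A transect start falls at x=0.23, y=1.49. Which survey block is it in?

2.3·0.23 − 2.37·1.49 = -3.002, which is < 6.13
-1.53·0.23 + 0.04·1.49 = -0.292, which is > -13.36
0.57·0.23 + 2.31·1.49 = 3.573, which is < 21.92
This sign pattern matches Z-11.

Z-11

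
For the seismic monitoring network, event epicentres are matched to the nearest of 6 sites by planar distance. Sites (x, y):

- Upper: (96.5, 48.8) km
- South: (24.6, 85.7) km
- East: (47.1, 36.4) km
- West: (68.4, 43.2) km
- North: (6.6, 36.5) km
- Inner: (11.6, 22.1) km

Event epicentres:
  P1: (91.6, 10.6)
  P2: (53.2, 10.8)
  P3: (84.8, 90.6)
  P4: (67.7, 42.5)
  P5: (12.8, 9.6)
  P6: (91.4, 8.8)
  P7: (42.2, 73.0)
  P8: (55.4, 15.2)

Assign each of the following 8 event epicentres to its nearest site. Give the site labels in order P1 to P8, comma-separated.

P1 → Upper (d²=1483.25)
P2 → East (d²=692.57)
P3 → Upper (d²=1884.13)
P4 → West (d²=0.98)
P5 → Inner (d²=157.69)
P6 → Upper (d²=1626.01)
P7 → South (d²=471.05)
P8 → East (d²=518.33)

Upper, East, Upper, West, Inner, Upper, South, East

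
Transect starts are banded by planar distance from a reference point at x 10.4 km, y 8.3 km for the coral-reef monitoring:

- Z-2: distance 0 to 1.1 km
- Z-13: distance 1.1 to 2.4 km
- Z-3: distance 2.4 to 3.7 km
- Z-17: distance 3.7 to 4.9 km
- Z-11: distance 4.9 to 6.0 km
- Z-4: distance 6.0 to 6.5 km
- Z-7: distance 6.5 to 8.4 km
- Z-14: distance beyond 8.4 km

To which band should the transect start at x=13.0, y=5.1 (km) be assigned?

Z-17

Distance = √((13.0−10.4)² + (5.1−8.3)²) = √(6.760 + 10.240) = 4.123 km.
3.7 ≤ 4.123 < 4.9 → Z-17.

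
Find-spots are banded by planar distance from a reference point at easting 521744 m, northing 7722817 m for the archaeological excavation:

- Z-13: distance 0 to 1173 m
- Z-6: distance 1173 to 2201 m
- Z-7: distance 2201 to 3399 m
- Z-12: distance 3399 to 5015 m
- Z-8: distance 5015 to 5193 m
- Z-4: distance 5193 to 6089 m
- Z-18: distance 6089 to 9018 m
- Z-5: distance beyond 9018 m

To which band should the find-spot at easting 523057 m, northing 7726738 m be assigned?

Distance = √((523057−521744)² + (7726738−7722817)²) = √(1723969.000 + 15374241.000) = 4134.998 m.
3399 ≤ 4134.998 < 5015 → Z-12.

Z-12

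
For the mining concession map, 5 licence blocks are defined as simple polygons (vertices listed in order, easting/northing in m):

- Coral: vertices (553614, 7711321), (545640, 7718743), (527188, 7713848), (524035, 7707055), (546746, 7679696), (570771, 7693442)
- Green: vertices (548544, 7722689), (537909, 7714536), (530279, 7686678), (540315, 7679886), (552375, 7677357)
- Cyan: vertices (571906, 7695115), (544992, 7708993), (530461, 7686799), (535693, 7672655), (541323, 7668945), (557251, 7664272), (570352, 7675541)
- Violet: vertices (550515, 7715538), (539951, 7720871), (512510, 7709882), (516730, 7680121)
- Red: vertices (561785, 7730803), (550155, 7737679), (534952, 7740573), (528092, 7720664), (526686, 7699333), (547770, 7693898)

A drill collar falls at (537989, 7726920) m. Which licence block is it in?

Cast a ray rightward from (537989, 7726920). For each polygon, the edges (by vertex number in listed order) whose endpoints lie on opposite sides of northing = 7726920, where each meets that height, and whether that is right or left of the point:
Coral: no edge straddles that height → 0 crossings.
Green: no edge straddles that height → 0 crossings.
Cyan: no edge straddles that height → 0 crossings.
Violet: no edge straddles that height → 0 crossings.
Red: 3–4 at easting≈530247.6 (left), 6–1 at easting≈560310.4 (right) → 1 crossing.
Only Red has an odd count, so the point is inside Red.

Red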